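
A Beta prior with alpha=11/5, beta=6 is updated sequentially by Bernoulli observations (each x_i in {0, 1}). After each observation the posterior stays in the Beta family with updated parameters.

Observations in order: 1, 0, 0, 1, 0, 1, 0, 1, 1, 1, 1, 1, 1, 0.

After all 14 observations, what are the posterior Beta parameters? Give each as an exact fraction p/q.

alpha=56/5, beta=11

obs 1: x=1 → posterior Beta(16/5, 6)
obs 2: x=0 → posterior Beta(16/5, 7)
obs 3: x=0 → posterior Beta(16/5, 8)
obs 4: x=1 → posterior Beta(21/5, 8)
obs 5: x=0 → posterior Beta(21/5, 9)
obs 6: x=1 → posterior Beta(26/5, 9)
obs 7: x=0 → posterior Beta(26/5, 10)
obs 8: x=1 → posterior Beta(31/5, 10)
obs 9: x=1 → posterior Beta(36/5, 10)
obs 10: x=1 → posterior Beta(41/5, 10)
obs 11: x=1 → posterior Beta(46/5, 10)
obs 12: x=1 → posterior Beta(51/5, 10)
obs 13: x=1 → posterior Beta(56/5, 10)
obs 14: x=0 → posterior Beta(56/5, 11)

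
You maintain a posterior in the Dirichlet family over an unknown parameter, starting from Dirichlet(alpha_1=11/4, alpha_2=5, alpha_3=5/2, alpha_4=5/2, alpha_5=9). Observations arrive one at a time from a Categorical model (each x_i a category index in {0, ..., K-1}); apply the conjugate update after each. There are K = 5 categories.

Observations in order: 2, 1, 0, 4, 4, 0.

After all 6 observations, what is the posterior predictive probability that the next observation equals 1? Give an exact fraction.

obs 1: x=2 → posterior Dirichlet(11/4, 5, 7/2, 5/2, 9)
obs 2: x=1 → posterior Dirichlet(11/4, 6, 7/2, 5/2, 9)
obs 3: x=0 → posterior Dirichlet(15/4, 6, 7/2, 5/2, 9)
obs 4: x=4 → posterior Dirichlet(15/4, 6, 7/2, 5/2, 10)
obs 5: x=4 → posterior Dirichlet(15/4, 6, 7/2, 5/2, 11)
obs 6: x=0 → posterior Dirichlet(19/4, 6, 7/2, 5/2, 11)

8/37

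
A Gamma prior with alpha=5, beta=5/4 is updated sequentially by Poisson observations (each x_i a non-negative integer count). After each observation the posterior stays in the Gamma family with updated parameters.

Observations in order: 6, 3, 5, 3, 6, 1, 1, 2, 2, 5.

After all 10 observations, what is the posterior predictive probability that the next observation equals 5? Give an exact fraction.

4206635754986845225693423418601476646608758717775344848632812500000000000/33383316601519079764840019573017918591994183158265244484590572513470087543

obs 1: x=6 → posterior Gamma(11, 9/4)
obs 2: x=3 → posterior Gamma(14, 13/4)
obs 3: x=5 → posterior Gamma(19, 17/4)
obs 4: x=3 → posterior Gamma(22, 21/4)
obs 5: x=6 → posterior Gamma(28, 25/4)
obs 6: x=1 → posterior Gamma(29, 29/4)
obs 7: x=1 → posterior Gamma(30, 33/4)
obs 8: x=2 → posterior Gamma(32, 37/4)
obs 9: x=2 → posterior Gamma(34, 41/4)
obs 10: x=5 → posterior Gamma(39, 45/4)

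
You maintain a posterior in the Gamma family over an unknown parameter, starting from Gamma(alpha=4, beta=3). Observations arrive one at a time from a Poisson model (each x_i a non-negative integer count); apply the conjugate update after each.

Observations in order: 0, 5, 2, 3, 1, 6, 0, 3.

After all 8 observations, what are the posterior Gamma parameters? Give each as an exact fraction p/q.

obs 1: x=0 → posterior Gamma(4, 4)
obs 2: x=5 → posterior Gamma(9, 5)
obs 3: x=2 → posterior Gamma(11, 6)
obs 4: x=3 → posterior Gamma(14, 7)
obs 5: x=1 → posterior Gamma(15, 8)
obs 6: x=6 → posterior Gamma(21, 9)
obs 7: x=0 → posterior Gamma(21, 10)
obs 8: x=3 → posterior Gamma(24, 11)

alpha=24, beta=11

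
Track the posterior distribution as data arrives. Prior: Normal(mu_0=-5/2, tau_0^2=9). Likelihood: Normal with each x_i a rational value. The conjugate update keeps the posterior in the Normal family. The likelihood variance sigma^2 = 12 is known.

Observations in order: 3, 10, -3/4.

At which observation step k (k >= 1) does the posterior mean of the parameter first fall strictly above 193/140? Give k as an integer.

k = 2

obs 1: x=3 → posterior Normal(-1/7, 36/7)
obs 2: x=10 → posterior Normal(29/10, 18/5)
obs 3: x=-3/4 → posterior Normal(107/52, 36/13)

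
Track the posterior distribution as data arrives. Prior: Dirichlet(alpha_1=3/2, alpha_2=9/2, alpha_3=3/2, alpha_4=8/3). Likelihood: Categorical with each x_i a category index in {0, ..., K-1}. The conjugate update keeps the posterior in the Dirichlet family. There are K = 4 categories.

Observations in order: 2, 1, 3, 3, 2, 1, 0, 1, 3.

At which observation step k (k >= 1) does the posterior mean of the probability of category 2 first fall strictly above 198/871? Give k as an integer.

obs 1: x=2 → posterior Dirichlet(3/2, 9/2, 5/2, 8/3)
obs 2: x=1 → posterior Dirichlet(3/2, 11/2, 5/2, 8/3)
obs 3: x=3 → posterior Dirichlet(3/2, 11/2, 5/2, 11/3)
obs 4: x=3 → posterior Dirichlet(3/2, 11/2, 5/2, 14/3)
obs 5: x=2 → posterior Dirichlet(3/2, 11/2, 7/2, 14/3)
obs 6: x=1 → posterior Dirichlet(3/2, 13/2, 7/2, 14/3)
obs 7: x=0 → posterior Dirichlet(5/2, 13/2, 7/2, 14/3)
obs 8: x=1 → posterior Dirichlet(5/2, 15/2, 7/2, 14/3)
obs 9: x=3 → posterior Dirichlet(5/2, 15/2, 7/2, 17/3)

k = 5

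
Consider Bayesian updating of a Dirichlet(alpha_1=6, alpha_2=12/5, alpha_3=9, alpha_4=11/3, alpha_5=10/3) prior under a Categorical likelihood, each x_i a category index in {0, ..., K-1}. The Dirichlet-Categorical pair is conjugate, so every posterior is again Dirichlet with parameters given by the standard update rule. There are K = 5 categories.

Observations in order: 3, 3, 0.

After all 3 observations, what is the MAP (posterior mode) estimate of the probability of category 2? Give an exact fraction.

5/14

obs 1: x=3 → posterior Dirichlet(6, 12/5, 9, 14/3, 10/3)
obs 2: x=3 → posterior Dirichlet(6, 12/5, 9, 17/3, 10/3)
obs 3: x=0 → posterior Dirichlet(7, 12/5, 9, 17/3, 10/3)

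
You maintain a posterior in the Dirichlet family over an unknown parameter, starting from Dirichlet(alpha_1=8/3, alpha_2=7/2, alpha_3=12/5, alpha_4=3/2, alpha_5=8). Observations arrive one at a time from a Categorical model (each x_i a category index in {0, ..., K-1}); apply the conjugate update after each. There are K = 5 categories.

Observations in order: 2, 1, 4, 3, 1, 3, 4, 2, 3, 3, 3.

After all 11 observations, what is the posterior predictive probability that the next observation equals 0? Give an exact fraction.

10/109

obs 1: x=2 → posterior Dirichlet(8/3, 7/2, 17/5, 3/2, 8)
obs 2: x=1 → posterior Dirichlet(8/3, 9/2, 17/5, 3/2, 8)
obs 3: x=4 → posterior Dirichlet(8/3, 9/2, 17/5, 3/2, 9)
obs 4: x=3 → posterior Dirichlet(8/3, 9/2, 17/5, 5/2, 9)
obs 5: x=1 → posterior Dirichlet(8/3, 11/2, 17/5, 5/2, 9)
obs 6: x=3 → posterior Dirichlet(8/3, 11/2, 17/5, 7/2, 9)
obs 7: x=4 → posterior Dirichlet(8/3, 11/2, 17/5, 7/2, 10)
obs 8: x=2 → posterior Dirichlet(8/3, 11/2, 22/5, 7/2, 10)
obs 9: x=3 → posterior Dirichlet(8/3, 11/2, 22/5, 9/2, 10)
obs 10: x=3 → posterior Dirichlet(8/3, 11/2, 22/5, 11/2, 10)
obs 11: x=3 → posterior Dirichlet(8/3, 11/2, 22/5, 13/2, 10)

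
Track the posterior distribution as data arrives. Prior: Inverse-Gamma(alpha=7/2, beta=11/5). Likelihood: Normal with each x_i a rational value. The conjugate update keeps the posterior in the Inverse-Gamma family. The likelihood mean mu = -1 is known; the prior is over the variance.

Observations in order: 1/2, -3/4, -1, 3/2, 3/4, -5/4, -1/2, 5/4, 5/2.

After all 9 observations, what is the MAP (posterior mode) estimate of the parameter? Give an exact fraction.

obs 1: x=1/2 → posterior Inverse-Gamma(4, 133/40)
obs 2: x=-3/4 → posterior Inverse-Gamma(9/2, 537/160)
obs 3: x=-1 → posterior Inverse-Gamma(5, 537/160)
obs 4: x=3/2 → posterior Inverse-Gamma(11/2, 1037/160)
obs 5: x=3/4 → posterior Inverse-Gamma(6, 641/80)
obs 6: x=-5/4 → posterior Inverse-Gamma(13/2, 1287/160)
obs 7: x=-1/2 → posterior Inverse-Gamma(7, 1307/160)
obs 8: x=5/4 → posterior Inverse-Gamma(15/2, 107/10)
obs 9: x=5/2 → posterior Inverse-Gamma(8, 673/40)

673/360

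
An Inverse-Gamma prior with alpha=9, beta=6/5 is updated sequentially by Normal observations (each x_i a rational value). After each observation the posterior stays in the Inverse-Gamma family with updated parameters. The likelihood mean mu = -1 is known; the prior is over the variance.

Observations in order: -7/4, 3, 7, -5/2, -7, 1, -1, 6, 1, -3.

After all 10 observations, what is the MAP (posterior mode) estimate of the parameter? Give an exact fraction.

obs 1: x=-7/4 → posterior Inverse-Gamma(19/2, 237/160)
obs 2: x=3 → posterior Inverse-Gamma(10, 1517/160)
obs 3: x=7 → posterior Inverse-Gamma(21/2, 6637/160)
obs 4: x=-5/2 → posterior Inverse-Gamma(11, 6817/160)
obs 5: x=-7 → posterior Inverse-Gamma(23/2, 9697/160)
obs 6: x=1 → posterior Inverse-Gamma(12, 10017/160)
obs 7: x=-1 → posterior Inverse-Gamma(25/2, 10017/160)
obs 8: x=6 → posterior Inverse-Gamma(13, 13937/160)
obs 9: x=1 → posterior Inverse-Gamma(27/2, 14257/160)
obs 10: x=-3 → posterior Inverse-Gamma(14, 14577/160)

4859/800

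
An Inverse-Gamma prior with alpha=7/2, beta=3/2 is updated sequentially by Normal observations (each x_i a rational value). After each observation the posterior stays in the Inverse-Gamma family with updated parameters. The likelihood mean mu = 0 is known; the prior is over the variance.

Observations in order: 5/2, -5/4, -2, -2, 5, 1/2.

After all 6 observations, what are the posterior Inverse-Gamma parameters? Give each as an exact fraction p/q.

obs 1: x=5/2 → posterior Inverse-Gamma(4, 37/8)
obs 2: x=-5/4 → posterior Inverse-Gamma(9/2, 173/32)
obs 3: x=-2 → posterior Inverse-Gamma(5, 237/32)
obs 4: x=-2 → posterior Inverse-Gamma(11/2, 301/32)
obs 5: x=5 → posterior Inverse-Gamma(6, 701/32)
obs 6: x=1/2 → posterior Inverse-Gamma(13/2, 705/32)

alpha=13/2, beta=705/32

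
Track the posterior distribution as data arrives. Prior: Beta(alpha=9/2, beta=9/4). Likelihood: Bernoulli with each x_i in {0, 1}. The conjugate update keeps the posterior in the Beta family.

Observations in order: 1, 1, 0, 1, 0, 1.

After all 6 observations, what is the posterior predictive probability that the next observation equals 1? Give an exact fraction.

obs 1: x=1 → posterior Beta(11/2, 9/4)
obs 2: x=1 → posterior Beta(13/2, 9/4)
obs 3: x=0 → posterior Beta(13/2, 13/4)
obs 4: x=1 → posterior Beta(15/2, 13/4)
obs 5: x=0 → posterior Beta(15/2, 17/4)
obs 6: x=1 → posterior Beta(17/2, 17/4)

2/3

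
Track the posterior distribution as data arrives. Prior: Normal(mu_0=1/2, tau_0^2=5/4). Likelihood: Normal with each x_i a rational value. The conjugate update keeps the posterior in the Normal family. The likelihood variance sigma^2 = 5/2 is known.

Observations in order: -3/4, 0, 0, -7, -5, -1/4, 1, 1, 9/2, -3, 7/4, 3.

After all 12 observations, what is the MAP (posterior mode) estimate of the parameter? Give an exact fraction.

obs 1: x=-3/4 → posterior Normal(1/12, 5/6)
obs 2: x=0 → posterior Normal(1/16, 5/8)
obs 3: x=0 → posterior Normal(1/20, 1/2)
obs 4: x=-7 → posterior Normal(-9/8, 5/12)
obs 5: x=-5 → posterior Normal(-47/28, 5/14)
obs 6: x=-1/4 → posterior Normal(-3/2, 5/16)
obs 7: x=1 → posterior Normal(-11/9, 5/18)
obs 8: x=1 → posterior Normal(-1, 1/4)
obs 9: x=9/2 → posterior Normal(-1/2, 5/22)
obs 10: x=-3 → posterior Normal(-17/24, 5/24)
obs 11: x=7/4 → posterior Normal(-27/52, 5/26)
obs 12: x=3 → posterior Normal(-15/56, 5/28)

-15/56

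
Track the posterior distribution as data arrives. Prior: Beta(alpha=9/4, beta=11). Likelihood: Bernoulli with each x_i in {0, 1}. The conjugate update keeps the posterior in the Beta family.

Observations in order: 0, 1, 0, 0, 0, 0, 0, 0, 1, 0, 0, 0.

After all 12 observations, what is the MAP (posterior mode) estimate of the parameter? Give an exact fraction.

obs 1: x=0 → posterior Beta(9/4, 12)
obs 2: x=1 → posterior Beta(13/4, 12)
obs 3: x=0 → posterior Beta(13/4, 13)
obs 4: x=0 → posterior Beta(13/4, 14)
obs 5: x=0 → posterior Beta(13/4, 15)
obs 6: x=0 → posterior Beta(13/4, 16)
obs 7: x=0 → posterior Beta(13/4, 17)
obs 8: x=0 → posterior Beta(13/4, 18)
obs 9: x=1 → posterior Beta(17/4, 18)
obs 10: x=0 → posterior Beta(17/4, 19)
obs 11: x=0 → posterior Beta(17/4, 20)
obs 12: x=0 → posterior Beta(17/4, 21)

13/93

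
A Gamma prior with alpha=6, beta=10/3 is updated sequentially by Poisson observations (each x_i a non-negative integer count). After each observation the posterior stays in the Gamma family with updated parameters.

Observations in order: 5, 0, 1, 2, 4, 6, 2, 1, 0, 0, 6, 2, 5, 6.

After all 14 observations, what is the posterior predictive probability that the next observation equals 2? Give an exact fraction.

83988922672710144966106687686695852261531225726067227304436694481108474288937107456/344674453546901426656048228716539257071484405547611373776817345060408115386962890625

obs 1: x=5 → posterior Gamma(11, 13/3)
obs 2: x=0 → posterior Gamma(11, 16/3)
obs 3: x=1 → posterior Gamma(12, 19/3)
obs 4: x=2 → posterior Gamma(14, 22/3)
obs 5: x=4 → posterior Gamma(18, 25/3)
obs 6: x=6 → posterior Gamma(24, 28/3)
obs 7: x=2 → posterior Gamma(26, 31/3)
obs 8: x=1 → posterior Gamma(27, 34/3)
obs 9: x=0 → posterior Gamma(27, 37/3)
obs 10: x=0 → posterior Gamma(27, 40/3)
obs 11: x=6 → posterior Gamma(33, 43/3)
obs 12: x=2 → posterior Gamma(35, 46/3)
obs 13: x=5 → posterior Gamma(40, 49/3)
obs 14: x=6 → posterior Gamma(46, 52/3)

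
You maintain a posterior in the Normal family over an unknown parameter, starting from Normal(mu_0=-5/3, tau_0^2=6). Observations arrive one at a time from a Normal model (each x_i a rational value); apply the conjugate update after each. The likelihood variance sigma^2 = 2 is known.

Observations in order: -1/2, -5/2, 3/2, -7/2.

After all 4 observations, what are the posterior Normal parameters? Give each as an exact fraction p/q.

mu_0=-50/39, tau_0^2=6/13

obs 1: x=-1/2 → posterior Normal(-19/24, 3/2)
obs 2: x=-5/2 → posterior Normal(-32/21, 6/7)
obs 3: x=3/2 → posterior Normal(-37/60, 3/5)
obs 4: x=-7/2 → posterior Normal(-50/39, 6/13)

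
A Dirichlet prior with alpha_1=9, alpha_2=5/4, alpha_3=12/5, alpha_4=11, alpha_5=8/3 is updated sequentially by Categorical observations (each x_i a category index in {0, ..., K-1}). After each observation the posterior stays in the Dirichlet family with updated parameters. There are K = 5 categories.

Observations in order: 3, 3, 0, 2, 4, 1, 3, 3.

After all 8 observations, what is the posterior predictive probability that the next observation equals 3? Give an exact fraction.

obs 1: x=3 → posterior Dirichlet(9, 5/4, 12/5, 12, 8/3)
obs 2: x=3 → posterior Dirichlet(9, 5/4, 12/5, 13, 8/3)
obs 3: x=0 → posterior Dirichlet(10, 5/4, 12/5, 13, 8/3)
obs 4: x=2 → posterior Dirichlet(10, 5/4, 17/5, 13, 8/3)
obs 5: x=4 → posterior Dirichlet(10, 5/4, 17/5, 13, 11/3)
obs 6: x=1 → posterior Dirichlet(10, 9/4, 17/5, 13, 11/3)
obs 7: x=3 → posterior Dirichlet(10, 9/4, 17/5, 14, 11/3)
obs 8: x=3 → posterior Dirichlet(10, 9/4, 17/5, 15, 11/3)

900/2059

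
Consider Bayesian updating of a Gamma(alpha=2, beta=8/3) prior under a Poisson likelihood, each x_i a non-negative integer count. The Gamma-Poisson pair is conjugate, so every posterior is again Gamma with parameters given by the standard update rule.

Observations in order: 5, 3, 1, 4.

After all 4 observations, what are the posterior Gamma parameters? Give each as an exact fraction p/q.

obs 1: x=5 → posterior Gamma(7, 11/3)
obs 2: x=3 → posterior Gamma(10, 14/3)
obs 3: x=1 → posterior Gamma(11, 17/3)
obs 4: x=4 → posterior Gamma(15, 20/3)

alpha=15, beta=20/3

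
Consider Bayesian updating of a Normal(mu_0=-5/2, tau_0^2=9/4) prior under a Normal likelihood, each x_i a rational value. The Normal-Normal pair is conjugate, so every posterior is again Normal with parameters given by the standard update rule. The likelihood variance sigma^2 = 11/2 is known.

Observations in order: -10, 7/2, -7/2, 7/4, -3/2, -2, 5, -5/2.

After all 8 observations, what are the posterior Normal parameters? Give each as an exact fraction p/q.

mu_0=-553/376, tau_0^2=99/188

obs 1: x=-10 → posterior Normal(-145/31, 99/62)
obs 2: x=7/2 → posterior Normal(-227/80, 99/80)
obs 3: x=-7/2 → posterior Normal(-145/49, 99/98)
obs 4: x=7/4 → posterior Normal(-517/232, 99/116)
obs 5: x=-3/2 → posterior Normal(-571/268, 99/134)
obs 6: x=-2 → posterior Normal(-643/304, 99/152)
obs 7: x=5 → posterior Normal(-463/340, 99/170)
obs 8: x=-5/2 → posterior Normal(-553/376, 99/188)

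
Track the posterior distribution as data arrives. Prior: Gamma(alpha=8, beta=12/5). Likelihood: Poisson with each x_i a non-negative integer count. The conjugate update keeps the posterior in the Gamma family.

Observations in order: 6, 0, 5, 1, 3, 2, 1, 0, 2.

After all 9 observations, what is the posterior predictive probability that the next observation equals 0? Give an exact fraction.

obs 1: x=6 → posterior Gamma(14, 17/5)
obs 2: x=0 → posterior Gamma(14, 22/5)
obs 3: x=5 → posterior Gamma(19, 27/5)
obs 4: x=1 → posterior Gamma(20, 32/5)
obs 5: x=3 → posterior Gamma(23, 37/5)
obs 6: x=2 → posterior Gamma(25, 42/5)
obs 7: x=1 → posterior Gamma(26, 47/5)
obs 8: x=0 → posterior Gamma(26, 52/5)
obs 9: x=2 → posterior Gamma(28, 57/5)

14604811593991510424147435018807634286571929892001/153803885110405674678434597293100547399764930461696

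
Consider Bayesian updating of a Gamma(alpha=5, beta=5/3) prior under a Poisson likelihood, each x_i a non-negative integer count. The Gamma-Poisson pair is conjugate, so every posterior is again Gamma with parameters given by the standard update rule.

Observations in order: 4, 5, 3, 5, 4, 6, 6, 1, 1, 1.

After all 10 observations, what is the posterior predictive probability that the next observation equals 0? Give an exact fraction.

obs 1: x=4 → posterior Gamma(9, 8/3)
obs 2: x=5 → posterior Gamma(14, 11/3)
obs 3: x=3 → posterior Gamma(17, 14/3)
obs 4: x=5 → posterior Gamma(22, 17/3)
obs 5: x=4 → posterior Gamma(26, 20/3)
obs 6: x=6 → posterior Gamma(32, 23/3)
obs 7: x=6 → posterior Gamma(38, 26/3)
obs 8: x=1 → posterior Gamma(39, 29/3)
obs 9: x=1 → posterior Gamma(40, 32/3)
obs 10: x=1 → posterior Gamma(41, 35/3)

2026701637367441248906745657885403807085822336375713348388671875/59037432398246229783619873962721224007625022902462590297296601088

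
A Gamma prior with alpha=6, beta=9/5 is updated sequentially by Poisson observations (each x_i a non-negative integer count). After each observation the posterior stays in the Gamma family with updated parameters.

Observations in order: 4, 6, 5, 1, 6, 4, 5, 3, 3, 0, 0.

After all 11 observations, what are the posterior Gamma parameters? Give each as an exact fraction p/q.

alpha=43, beta=64/5

obs 1: x=4 → posterior Gamma(10, 14/5)
obs 2: x=6 → posterior Gamma(16, 19/5)
obs 3: x=5 → posterior Gamma(21, 24/5)
obs 4: x=1 → posterior Gamma(22, 29/5)
obs 5: x=6 → posterior Gamma(28, 34/5)
obs 6: x=4 → posterior Gamma(32, 39/5)
obs 7: x=5 → posterior Gamma(37, 44/5)
obs 8: x=3 → posterior Gamma(40, 49/5)
obs 9: x=3 → posterior Gamma(43, 54/5)
obs 10: x=0 → posterior Gamma(43, 59/5)
obs 11: x=0 → posterior Gamma(43, 64/5)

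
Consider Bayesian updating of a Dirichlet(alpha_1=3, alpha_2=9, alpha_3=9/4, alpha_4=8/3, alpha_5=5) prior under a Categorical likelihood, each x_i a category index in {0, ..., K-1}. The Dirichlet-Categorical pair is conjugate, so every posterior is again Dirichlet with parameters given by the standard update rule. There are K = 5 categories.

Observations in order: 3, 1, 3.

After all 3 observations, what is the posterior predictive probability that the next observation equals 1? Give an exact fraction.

120/299

obs 1: x=3 → posterior Dirichlet(3, 9, 9/4, 11/3, 5)
obs 2: x=1 → posterior Dirichlet(3, 10, 9/4, 11/3, 5)
obs 3: x=3 → posterior Dirichlet(3, 10, 9/4, 14/3, 5)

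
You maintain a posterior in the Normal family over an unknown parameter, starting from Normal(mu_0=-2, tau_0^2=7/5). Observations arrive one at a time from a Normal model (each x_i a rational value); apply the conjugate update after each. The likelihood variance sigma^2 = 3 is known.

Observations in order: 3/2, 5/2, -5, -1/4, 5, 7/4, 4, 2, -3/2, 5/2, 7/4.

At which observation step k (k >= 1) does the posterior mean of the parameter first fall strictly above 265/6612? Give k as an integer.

k = 6

obs 1: x=3/2 → posterior Normal(-39/44, 21/22)
obs 2: x=5/2 → posterior Normal(-2/29, 21/29)
obs 3: x=-5 → posterior Normal(-37/36, 7/12)
obs 4: x=-1/4 → posterior Normal(-155/172, 21/43)
obs 5: x=5 → posterior Normal(-3/40, 21/50)
obs 6: x=7/4 → posterior Normal(17/114, 7/19)
obs 7: x=4 → posterior Normal(73/128, 21/64)
obs 8: x=2 → posterior Normal(101/142, 21/71)
obs 9: x=-3/2 → posterior Normal(20/39, 7/26)
obs 10: x=5/2 → posterior Normal(23/34, 21/85)
obs 11: x=7/4 → posterior Normal(279/368, 21/92)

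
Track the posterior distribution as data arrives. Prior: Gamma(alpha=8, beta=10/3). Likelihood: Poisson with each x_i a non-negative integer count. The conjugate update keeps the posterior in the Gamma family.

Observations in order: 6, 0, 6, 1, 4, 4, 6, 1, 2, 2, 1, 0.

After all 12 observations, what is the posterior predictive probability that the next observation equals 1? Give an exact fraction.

obs 1: x=6 → posterior Gamma(14, 13/3)
obs 2: x=0 → posterior Gamma(14, 16/3)
obs 3: x=6 → posterior Gamma(20, 19/3)
obs 4: x=1 → posterior Gamma(21, 22/3)
obs 5: x=4 → posterior Gamma(25, 25/3)
obs 6: x=4 → posterior Gamma(29, 28/3)
obs 7: x=6 → posterior Gamma(35, 31/3)
obs 8: x=1 → posterior Gamma(36, 34/3)
obs 9: x=2 → posterior Gamma(38, 37/3)
obs 10: x=2 → posterior Gamma(40, 40/3)
obs 11: x=1 → posterior Gamma(41, 43/3)
obs 12: x=0 → posterior Gamma(41, 46/3)

18322140553055980946649524711954875529055984262650676369378966197239808/97327453648743672783790144527749033795901408624680013074608083129650401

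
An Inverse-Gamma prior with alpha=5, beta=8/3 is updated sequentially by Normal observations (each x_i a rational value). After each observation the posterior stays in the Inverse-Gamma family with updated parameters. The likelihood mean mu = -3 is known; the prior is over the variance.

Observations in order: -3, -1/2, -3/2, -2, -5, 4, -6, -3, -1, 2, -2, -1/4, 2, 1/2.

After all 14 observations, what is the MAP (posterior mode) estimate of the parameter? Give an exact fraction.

obs 1: x=-3 → posterior Inverse-Gamma(11/2, 8/3)
obs 2: x=-1/2 → posterior Inverse-Gamma(6, 139/24)
obs 3: x=-3/2 → posterior Inverse-Gamma(13/2, 83/12)
obs 4: x=-2 → posterior Inverse-Gamma(7, 89/12)
obs 5: x=-5 → posterior Inverse-Gamma(15/2, 113/12)
obs 6: x=4 → posterior Inverse-Gamma(8, 407/12)
obs 7: x=-6 → posterior Inverse-Gamma(17/2, 461/12)
obs 8: x=-3 → posterior Inverse-Gamma(9, 461/12)
obs 9: x=-1 → posterior Inverse-Gamma(19/2, 485/12)
obs 10: x=2 → posterior Inverse-Gamma(10, 635/12)
obs 11: x=-2 → posterior Inverse-Gamma(21/2, 641/12)
obs 12: x=-1/4 → posterior Inverse-Gamma(11, 5491/96)
obs 13: x=2 → posterior Inverse-Gamma(23/2, 6691/96)
obs 14: x=1/2 → posterior Inverse-Gamma(12, 7279/96)

7279/1248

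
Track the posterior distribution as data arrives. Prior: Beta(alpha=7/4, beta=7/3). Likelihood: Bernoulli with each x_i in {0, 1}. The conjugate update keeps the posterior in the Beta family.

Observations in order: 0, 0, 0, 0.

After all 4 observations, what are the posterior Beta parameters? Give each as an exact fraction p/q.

obs 1: x=0 → posterior Beta(7/4, 10/3)
obs 2: x=0 → posterior Beta(7/4, 13/3)
obs 3: x=0 → posterior Beta(7/4, 16/3)
obs 4: x=0 → posterior Beta(7/4, 19/3)

alpha=7/4, beta=19/3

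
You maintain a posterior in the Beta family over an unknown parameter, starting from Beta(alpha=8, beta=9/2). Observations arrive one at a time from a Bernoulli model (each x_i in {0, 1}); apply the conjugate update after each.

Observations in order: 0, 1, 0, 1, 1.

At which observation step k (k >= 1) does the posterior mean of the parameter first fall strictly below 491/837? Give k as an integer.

obs 1: x=0 → posterior Beta(8, 11/2)
obs 2: x=1 → posterior Beta(9, 11/2)
obs 3: x=0 → posterior Beta(9, 13/2)
obs 4: x=1 → posterior Beta(10, 13/2)
obs 5: x=1 → posterior Beta(11, 13/2)

k = 3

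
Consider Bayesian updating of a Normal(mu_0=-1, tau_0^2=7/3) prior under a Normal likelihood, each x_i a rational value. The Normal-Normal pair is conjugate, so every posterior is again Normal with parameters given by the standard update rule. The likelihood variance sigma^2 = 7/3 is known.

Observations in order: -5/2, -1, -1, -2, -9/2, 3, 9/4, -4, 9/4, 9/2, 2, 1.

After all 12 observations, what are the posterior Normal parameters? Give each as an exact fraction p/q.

mu_0=-1/13, tau_0^2=7/39

obs 1: x=-5/2 → posterior Normal(-7/4, 7/6)
obs 2: x=-1 → posterior Normal(-3/2, 7/9)
obs 3: x=-1 → posterior Normal(-11/8, 7/12)
obs 4: x=-2 → posterior Normal(-3/2, 7/15)
obs 5: x=-9/2 → posterior Normal(-2, 7/18)
obs 6: x=3 → posterior Normal(-9/7, 1/3)
obs 7: x=9/4 → posterior Normal(-27/32, 7/24)
obs 8: x=-4 → posterior Normal(-43/36, 7/27)
obs 9: x=9/4 → posterior Normal(-17/20, 7/30)
obs 10: x=9/2 → posterior Normal(-4/11, 7/33)
obs 11: x=2 → posterior Normal(-1/6, 7/36)
obs 12: x=1 → posterior Normal(-1/13, 7/39)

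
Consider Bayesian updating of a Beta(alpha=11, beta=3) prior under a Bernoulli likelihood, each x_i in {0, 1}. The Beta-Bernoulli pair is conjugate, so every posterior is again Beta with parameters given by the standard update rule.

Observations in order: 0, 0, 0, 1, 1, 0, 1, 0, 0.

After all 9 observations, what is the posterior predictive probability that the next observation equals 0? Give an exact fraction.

obs 1: x=0 → posterior Beta(11, 4)
obs 2: x=0 → posterior Beta(11, 5)
obs 3: x=0 → posterior Beta(11, 6)
obs 4: x=1 → posterior Beta(12, 6)
obs 5: x=1 → posterior Beta(13, 6)
obs 6: x=0 → posterior Beta(13, 7)
obs 7: x=1 → posterior Beta(14, 7)
obs 8: x=0 → posterior Beta(14, 8)
obs 9: x=0 → posterior Beta(14, 9)

9/23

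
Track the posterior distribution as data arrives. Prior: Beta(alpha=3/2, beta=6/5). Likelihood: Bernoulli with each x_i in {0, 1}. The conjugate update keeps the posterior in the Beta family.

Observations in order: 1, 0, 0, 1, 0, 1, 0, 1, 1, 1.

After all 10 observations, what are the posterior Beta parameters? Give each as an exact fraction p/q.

alpha=15/2, beta=26/5

obs 1: x=1 → posterior Beta(5/2, 6/5)
obs 2: x=0 → posterior Beta(5/2, 11/5)
obs 3: x=0 → posterior Beta(5/2, 16/5)
obs 4: x=1 → posterior Beta(7/2, 16/5)
obs 5: x=0 → posterior Beta(7/2, 21/5)
obs 6: x=1 → posterior Beta(9/2, 21/5)
obs 7: x=0 → posterior Beta(9/2, 26/5)
obs 8: x=1 → posterior Beta(11/2, 26/5)
obs 9: x=1 → posterior Beta(13/2, 26/5)
obs 10: x=1 → posterior Beta(15/2, 26/5)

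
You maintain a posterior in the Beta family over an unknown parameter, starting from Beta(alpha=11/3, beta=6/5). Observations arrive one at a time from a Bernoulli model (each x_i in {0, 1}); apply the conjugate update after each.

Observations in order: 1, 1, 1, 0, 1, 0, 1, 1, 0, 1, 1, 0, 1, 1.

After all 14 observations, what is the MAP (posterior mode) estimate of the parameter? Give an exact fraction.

obs 1: x=1 → posterior Beta(14/3, 6/5)
obs 2: x=1 → posterior Beta(17/3, 6/5)
obs 3: x=1 → posterior Beta(20/3, 6/5)
obs 4: x=0 → posterior Beta(20/3, 11/5)
obs 5: x=1 → posterior Beta(23/3, 11/5)
obs 6: x=0 → posterior Beta(23/3, 16/5)
obs 7: x=1 → posterior Beta(26/3, 16/5)
obs 8: x=1 → posterior Beta(29/3, 16/5)
obs 9: x=0 → posterior Beta(29/3, 21/5)
obs 10: x=1 → posterior Beta(32/3, 21/5)
obs 11: x=1 → posterior Beta(35/3, 21/5)
obs 12: x=0 → posterior Beta(35/3, 26/5)
obs 13: x=1 → posterior Beta(38/3, 26/5)
obs 14: x=1 → posterior Beta(41/3, 26/5)

190/253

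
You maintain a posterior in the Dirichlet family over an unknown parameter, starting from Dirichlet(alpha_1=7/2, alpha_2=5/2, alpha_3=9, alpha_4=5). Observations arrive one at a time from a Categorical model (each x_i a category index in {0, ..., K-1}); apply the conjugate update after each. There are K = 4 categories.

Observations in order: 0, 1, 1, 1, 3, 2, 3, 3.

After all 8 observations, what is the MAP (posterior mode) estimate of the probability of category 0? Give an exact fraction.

obs 1: x=0 → posterior Dirichlet(9/2, 5/2, 9, 5)
obs 2: x=1 → posterior Dirichlet(9/2, 7/2, 9, 5)
obs 3: x=1 → posterior Dirichlet(9/2, 9/2, 9, 5)
obs 4: x=1 → posterior Dirichlet(9/2, 11/2, 9, 5)
obs 5: x=3 → posterior Dirichlet(9/2, 11/2, 9, 6)
obs 6: x=2 → posterior Dirichlet(9/2, 11/2, 10, 6)
obs 7: x=3 → posterior Dirichlet(9/2, 11/2, 10, 7)
obs 8: x=3 → posterior Dirichlet(9/2, 11/2, 10, 8)

7/48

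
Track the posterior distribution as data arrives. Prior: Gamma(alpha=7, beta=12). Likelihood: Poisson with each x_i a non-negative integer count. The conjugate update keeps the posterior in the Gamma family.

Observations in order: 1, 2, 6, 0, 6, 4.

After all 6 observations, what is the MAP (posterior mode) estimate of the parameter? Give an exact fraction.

25/18

obs 1: x=1 → posterior Gamma(8, 13)
obs 2: x=2 → posterior Gamma(10, 14)
obs 3: x=6 → posterior Gamma(16, 15)
obs 4: x=0 → posterior Gamma(16, 16)
obs 5: x=6 → posterior Gamma(22, 17)
obs 6: x=4 → posterior Gamma(26, 18)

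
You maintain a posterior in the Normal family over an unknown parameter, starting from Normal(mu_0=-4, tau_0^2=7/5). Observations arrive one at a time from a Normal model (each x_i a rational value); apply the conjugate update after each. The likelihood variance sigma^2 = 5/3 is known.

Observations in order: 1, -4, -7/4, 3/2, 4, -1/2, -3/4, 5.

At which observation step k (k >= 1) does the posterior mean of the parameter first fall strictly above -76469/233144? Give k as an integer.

k = 8

obs 1: x=1 → posterior Normal(-79/46, 35/46)
obs 2: x=-4 → posterior Normal(-163/67, 35/67)
obs 3: x=-7/4 → posterior Normal(-799/352, 35/88)
obs 4: x=3/2 → posterior Normal(-673/436, 35/109)
obs 5: x=4 → posterior Normal(-337/520, 7/26)
obs 6: x=-1/2 → posterior Normal(-379/604, 35/151)
obs 7: x=-3/4 → posterior Normal(-221/344, 35/172)
obs 8: x=5 → posterior Normal(-11/386, 35/193)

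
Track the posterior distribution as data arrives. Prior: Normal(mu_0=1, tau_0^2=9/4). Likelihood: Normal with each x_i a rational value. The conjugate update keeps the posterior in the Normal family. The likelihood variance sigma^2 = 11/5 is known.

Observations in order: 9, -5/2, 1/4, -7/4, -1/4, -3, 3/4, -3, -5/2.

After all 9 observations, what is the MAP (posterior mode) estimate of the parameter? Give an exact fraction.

obs 1: x=9 → posterior Normal(449/89, 99/89)
obs 2: x=-5/2 → posterior Normal(673/268, 99/134)
obs 3: x=1/4 → posterior Normal(1391/716, 99/179)
obs 4: x=-7/4 → posterior Normal(269/224, 99/224)
obs 5: x=-1/4 → posterior Normal(1031/1076, 99/269)
obs 6: x=-3 → posterior Normal(491/1256, 99/314)
obs 7: x=3/4 → posterior Normal(313/718, 99/359)
obs 8: x=-3 → posterior Normal(43/808, 99/404)
obs 9: x=-5/2 → posterior Normal(-91/449, 99/449)

-91/449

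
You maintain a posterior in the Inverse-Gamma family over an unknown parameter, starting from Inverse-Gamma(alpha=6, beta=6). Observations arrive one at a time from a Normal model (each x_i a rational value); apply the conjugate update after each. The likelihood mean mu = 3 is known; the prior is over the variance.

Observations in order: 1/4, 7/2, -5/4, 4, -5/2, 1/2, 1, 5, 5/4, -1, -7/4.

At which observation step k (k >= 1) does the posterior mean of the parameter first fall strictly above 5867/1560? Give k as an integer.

obs 1: x=1/4 → posterior Inverse-Gamma(13/2, 313/32)
obs 2: x=7/2 → posterior Inverse-Gamma(7, 317/32)
obs 3: x=-5/4 → posterior Inverse-Gamma(15/2, 303/16)
obs 4: x=4 → posterior Inverse-Gamma(8, 311/16)
obs 5: x=-5/2 → posterior Inverse-Gamma(17/2, 553/16)
obs 6: x=1/2 → posterior Inverse-Gamma(9, 603/16)
obs 7: x=1 → posterior Inverse-Gamma(19/2, 635/16)
obs 8: x=5 → posterior Inverse-Gamma(10, 667/16)
obs 9: x=5/4 → posterior Inverse-Gamma(21/2, 1383/32)
obs 10: x=-1 → posterior Inverse-Gamma(11, 1639/32)
obs 11: x=-7/4 → posterior Inverse-Gamma(23/2, 125/2)

k = 5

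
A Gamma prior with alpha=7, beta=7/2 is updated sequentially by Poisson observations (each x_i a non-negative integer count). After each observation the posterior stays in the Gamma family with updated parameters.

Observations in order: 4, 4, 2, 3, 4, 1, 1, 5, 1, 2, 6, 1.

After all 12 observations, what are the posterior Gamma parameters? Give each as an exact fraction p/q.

obs 1: x=4 → posterior Gamma(11, 9/2)
obs 2: x=4 → posterior Gamma(15, 11/2)
obs 3: x=2 → posterior Gamma(17, 13/2)
obs 4: x=3 → posterior Gamma(20, 15/2)
obs 5: x=4 → posterior Gamma(24, 17/2)
obs 6: x=1 → posterior Gamma(25, 19/2)
obs 7: x=1 → posterior Gamma(26, 21/2)
obs 8: x=5 → posterior Gamma(31, 23/2)
obs 9: x=1 → posterior Gamma(32, 25/2)
obs 10: x=2 → posterior Gamma(34, 27/2)
obs 11: x=6 → posterior Gamma(40, 29/2)
obs 12: x=1 → posterior Gamma(41, 31/2)

alpha=41, beta=31/2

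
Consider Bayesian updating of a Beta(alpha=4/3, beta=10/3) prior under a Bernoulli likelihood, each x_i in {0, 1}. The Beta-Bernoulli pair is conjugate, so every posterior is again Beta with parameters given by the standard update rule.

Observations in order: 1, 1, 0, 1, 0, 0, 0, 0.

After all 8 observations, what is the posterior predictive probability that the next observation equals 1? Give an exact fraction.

13/38

obs 1: x=1 → posterior Beta(7/3, 10/3)
obs 2: x=1 → posterior Beta(10/3, 10/3)
obs 3: x=0 → posterior Beta(10/3, 13/3)
obs 4: x=1 → posterior Beta(13/3, 13/3)
obs 5: x=0 → posterior Beta(13/3, 16/3)
obs 6: x=0 → posterior Beta(13/3, 19/3)
obs 7: x=0 → posterior Beta(13/3, 22/3)
obs 8: x=0 → posterior Beta(13/3, 25/3)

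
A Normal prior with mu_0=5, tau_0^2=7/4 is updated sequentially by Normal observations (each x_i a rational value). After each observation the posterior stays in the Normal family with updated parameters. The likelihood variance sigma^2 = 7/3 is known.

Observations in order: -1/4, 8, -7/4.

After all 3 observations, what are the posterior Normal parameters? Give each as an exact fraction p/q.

obs 1: x=-1/4 → posterior Normal(11/4, 1)
obs 2: x=8 → posterior Normal(173/40, 7/10)
obs 3: x=-7/4 → posterior Normal(38/13, 7/13)

mu_0=38/13, tau_0^2=7/13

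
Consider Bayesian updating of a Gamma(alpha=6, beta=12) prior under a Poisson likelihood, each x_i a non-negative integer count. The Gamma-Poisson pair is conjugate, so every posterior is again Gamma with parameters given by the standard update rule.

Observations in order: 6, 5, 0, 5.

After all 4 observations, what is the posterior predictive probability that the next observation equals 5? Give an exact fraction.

obs 1: x=6 → posterior Gamma(12, 13)
obs 2: x=5 → posterior Gamma(17, 14)
obs 3: x=0 → posterior Gamma(17, 15)
obs 4: x=5 → posterior Gamma(22, 16)

20357923946048078620716097863680/1667711322168688287513535727415473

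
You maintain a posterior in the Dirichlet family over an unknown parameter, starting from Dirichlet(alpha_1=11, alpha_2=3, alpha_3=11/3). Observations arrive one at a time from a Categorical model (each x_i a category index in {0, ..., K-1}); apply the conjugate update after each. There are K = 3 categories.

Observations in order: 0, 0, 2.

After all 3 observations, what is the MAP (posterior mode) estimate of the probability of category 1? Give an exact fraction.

6/53

obs 1: x=0 → posterior Dirichlet(12, 3, 11/3)
obs 2: x=0 → posterior Dirichlet(13, 3, 11/3)
obs 3: x=2 → posterior Dirichlet(13, 3, 14/3)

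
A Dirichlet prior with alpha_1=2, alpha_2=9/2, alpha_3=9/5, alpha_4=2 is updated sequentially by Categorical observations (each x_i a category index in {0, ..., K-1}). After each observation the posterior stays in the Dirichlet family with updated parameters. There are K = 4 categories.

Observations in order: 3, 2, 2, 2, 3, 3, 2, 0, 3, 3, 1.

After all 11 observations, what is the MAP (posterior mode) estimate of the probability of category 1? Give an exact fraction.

45/173

obs 1: x=3 → posterior Dirichlet(2, 9/2, 9/5, 3)
obs 2: x=2 → posterior Dirichlet(2, 9/2, 14/5, 3)
obs 3: x=2 → posterior Dirichlet(2, 9/2, 19/5, 3)
obs 4: x=2 → posterior Dirichlet(2, 9/2, 24/5, 3)
obs 5: x=3 → posterior Dirichlet(2, 9/2, 24/5, 4)
obs 6: x=3 → posterior Dirichlet(2, 9/2, 24/5, 5)
obs 7: x=2 → posterior Dirichlet(2, 9/2, 29/5, 5)
obs 8: x=0 → posterior Dirichlet(3, 9/2, 29/5, 5)
obs 9: x=3 → posterior Dirichlet(3, 9/2, 29/5, 6)
obs 10: x=3 → posterior Dirichlet(3, 9/2, 29/5, 7)
obs 11: x=1 → posterior Dirichlet(3, 11/2, 29/5, 7)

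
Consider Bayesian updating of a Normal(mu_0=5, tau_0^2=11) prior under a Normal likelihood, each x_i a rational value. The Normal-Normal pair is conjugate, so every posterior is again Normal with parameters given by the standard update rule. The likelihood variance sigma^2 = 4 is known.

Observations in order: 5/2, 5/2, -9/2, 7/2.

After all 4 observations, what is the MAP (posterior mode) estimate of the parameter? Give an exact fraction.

4/3

obs 1: x=5/2 → posterior Normal(19/6, 44/15)
obs 2: x=5/2 → posterior Normal(75/26, 22/13)
obs 3: x=-9/2 → posterior Normal(51/74, 44/37)
obs 4: x=7/2 → posterior Normal(4/3, 11/12)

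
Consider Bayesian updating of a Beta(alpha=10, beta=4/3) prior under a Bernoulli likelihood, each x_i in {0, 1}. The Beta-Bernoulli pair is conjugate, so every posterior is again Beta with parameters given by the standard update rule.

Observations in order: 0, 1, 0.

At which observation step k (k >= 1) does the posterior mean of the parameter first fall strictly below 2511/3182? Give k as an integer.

k = 3

obs 1: x=0 → posterior Beta(10, 7/3)
obs 2: x=1 → posterior Beta(11, 7/3)
obs 3: x=0 → posterior Beta(11, 10/3)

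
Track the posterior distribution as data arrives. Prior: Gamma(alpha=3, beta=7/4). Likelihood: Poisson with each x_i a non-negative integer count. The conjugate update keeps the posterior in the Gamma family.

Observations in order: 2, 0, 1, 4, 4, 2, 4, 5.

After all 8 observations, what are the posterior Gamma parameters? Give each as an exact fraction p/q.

obs 1: x=2 → posterior Gamma(5, 11/4)
obs 2: x=0 → posterior Gamma(5, 15/4)
obs 3: x=1 → posterior Gamma(6, 19/4)
obs 4: x=4 → posterior Gamma(10, 23/4)
obs 5: x=4 → posterior Gamma(14, 27/4)
obs 6: x=2 → posterior Gamma(16, 31/4)
obs 7: x=4 → posterior Gamma(20, 35/4)
obs 8: x=5 → posterior Gamma(25, 39/4)

alpha=25, beta=39/4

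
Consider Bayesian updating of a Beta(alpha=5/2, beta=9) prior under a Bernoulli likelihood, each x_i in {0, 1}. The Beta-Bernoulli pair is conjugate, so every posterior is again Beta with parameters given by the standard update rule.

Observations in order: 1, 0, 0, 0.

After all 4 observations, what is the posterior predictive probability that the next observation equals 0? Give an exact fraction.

24/31

obs 1: x=1 → posterior Beta(7/2, 9)
obs 2: x=0 → posterior Beta(7/2, 10)
obs 3: x=0 → posterior Beta(7/2, 11)
obs 4: x=0 → posterior Beta(7/2, 12)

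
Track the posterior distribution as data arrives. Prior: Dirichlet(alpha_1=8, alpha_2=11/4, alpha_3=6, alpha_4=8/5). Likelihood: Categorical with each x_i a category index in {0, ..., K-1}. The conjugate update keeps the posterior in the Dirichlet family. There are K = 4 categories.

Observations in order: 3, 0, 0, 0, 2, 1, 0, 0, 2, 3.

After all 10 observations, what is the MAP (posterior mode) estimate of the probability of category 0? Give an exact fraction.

obs 1: x=3 → posterior Dirichlet(8, 11/4, 6, 13/5)
obs 2: x=0 → posterior Dirichlet(9, 11/4, 6, 13/5)
obs 3: x=0 → posterior Dirichlet(10, 11/4, 6, 13/5)
obs 4: x=0 → posterior Dirichlet(11, 11/4, 6, 13/5)
obs 5: x=2 → posterior Dirichlet(11, 11/4, 7, 13/5)
obs 6: x=1 → posterior Dirichlet(11, 15/4, 7, 13/5)
obs 7: x=0 → posterior Dirichlet(12, 15/4, 7, 13/5)
obs 8: x=0 → posterior Dirichlet(13, 15/4, 7, 13/5)
obs 9: x=2 → posterior Dirichlet(13, 15/4, 8, 13/5)
obs 10: x=3 → posterior Dirichlet(13, 15/4, 8, 18/5)

240/487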